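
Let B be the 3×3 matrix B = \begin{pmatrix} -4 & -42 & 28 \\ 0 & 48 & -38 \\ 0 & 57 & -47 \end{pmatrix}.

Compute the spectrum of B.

Set up det(lambda·I - B) = 0.
Expanding the 3×3 determinant: p(lambda) = lambda^3 + 3·lambda^2 - 94·lambda - 360.
Since p(-4) = 0, lambda = -4 is a root.
Factor out (lambda + 4): p(lambda) = (lambda + 4)·(lambda^2 - lambda - 90).
The quadratic factors as (lambda + 9)·(lambda - 10).
Eigenvalues: -9, -4, 10.

-9, -4, 10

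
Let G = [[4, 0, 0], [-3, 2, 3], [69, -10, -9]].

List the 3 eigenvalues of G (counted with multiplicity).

The characteristic polynomial is p(λ) = det(λI - G).
Expanding along the first row, p(λ) = λ^3 + 3λ^2 - 16λ - 48.
Rational-root test: λ = -4 gives p(-4) = 0.
Factor out (λ + 4): p(λ) = (λ + 4)·(λ^2 - λ - 12).
The quadratic factors as (λ + 3)·(λ - 4).
Eigenvalues: -4, -3, 4.

-4, -3, 4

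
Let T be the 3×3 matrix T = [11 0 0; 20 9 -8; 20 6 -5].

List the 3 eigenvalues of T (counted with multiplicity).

Set up det(μI - T) = 0.
Cofactor expansion gives p(μ) = μ^3 - 15μ^2 + 47μ - 33.
Since p(1) = 0, μ = 1 is a root.
Factor out (μ - 1): p(μ) = (μ - 1)·(μ^2 - 14μ + 33).
The quadratic factors as (μ - 3)·(μ - 11).
Eigenvalues: 1, 3, 11.

1, 3, 11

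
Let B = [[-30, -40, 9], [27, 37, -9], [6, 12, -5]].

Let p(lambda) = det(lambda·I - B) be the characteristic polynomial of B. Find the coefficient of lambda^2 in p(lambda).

The coefficient of lambda^2 of det(lambda·I - B) is −trace(B).
trace(B) = (-30) + (37) + (-5) = 2, so the coefficient is -2.

-2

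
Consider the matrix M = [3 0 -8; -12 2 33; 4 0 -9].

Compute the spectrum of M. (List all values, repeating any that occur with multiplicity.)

-5, -1, 2

Set up det(μI - M) = 0.
Expanding the 3×3 determinant: p(μ) = μ^3 + 4μ^2 - 7μ - 10.
Try μ = 2: p(2) = 0, so 2 is a root.
Factor out (μ - 2): p(μ) = (μ - 2)·(μ^2 + 6μ + 5).
The quadratic factors as (μ + 5)·(μ + 1).
Eigenvalues: -5, -1, 2.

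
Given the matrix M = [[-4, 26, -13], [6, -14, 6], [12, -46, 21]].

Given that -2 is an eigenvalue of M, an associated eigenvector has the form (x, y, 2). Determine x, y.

0, 1

We need (M + 2I)v = 0.
M + 2I = [[-2, 26, -13], [6, -12, 6], [12, -46, 23]].
Row 1: (-2)·x + (26)·y + (-13)·2 = 0
Row 2: (6)·x + (-12)·y + (6)·2 = 0
Row 3: (12)·x + (-46)·y + (23)·2 = 0
Solving gives x = 0, y = 1.
Check: M·(0, 1, 2) = (0, -2, -4) = -2·(0, 1, 2).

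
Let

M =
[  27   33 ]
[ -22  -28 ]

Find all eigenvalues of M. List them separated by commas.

det(M - rI) = (27 - r)(-28 - r) - (33)·(-22) = r^2 + r - 30.
This factors as (r + 6)·(r - 5) = 0.
Eigenvalues: -6, 5.

-6, 5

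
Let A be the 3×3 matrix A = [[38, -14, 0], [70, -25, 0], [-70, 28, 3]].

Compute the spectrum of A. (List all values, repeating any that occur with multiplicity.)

3, 3, 10

Compute the characteristic polynomial p(λ) = det(λI - A).
Cofactor expansion gives p(λ) = λ^3 - 16λ^2 + 69λ - 90.
Since p(3) = 0, λ = 3 is a root.
Dividing by (λ - 3) leaves λ^2 - 13λ + 30.
The quadratic factors as (λ - 3)·(λ - 10).
Eigenvalues: 3, 3, 10.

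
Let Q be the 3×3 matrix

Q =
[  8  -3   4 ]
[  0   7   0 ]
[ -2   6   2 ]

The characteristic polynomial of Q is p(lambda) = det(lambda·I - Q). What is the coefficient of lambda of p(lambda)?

p(lambda) = lambda^3 - 17·lambda^2 + 94·lambda - 168.
The coefficient of lambda is 94.

94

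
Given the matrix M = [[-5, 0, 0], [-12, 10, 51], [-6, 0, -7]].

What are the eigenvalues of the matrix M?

The characteristic polynomial is p(t) = det(tI - M).
Cofactor expansion gives p(t) = t^3 + 2t^2 - 85t - 350.
Rational-root test: t = -5 gives p(-5) = 0.
Dividing by (t + 5) leaves t^2 - 3t - 70.
The quadratic factors as (t + 7)·(t - 10).
Eigenvalues: -7, -5, 10.

-7, -5, 10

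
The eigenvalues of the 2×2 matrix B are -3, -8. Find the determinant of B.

24

det(B) is the product of the eigenvalues: (-3) · (-8) = 24.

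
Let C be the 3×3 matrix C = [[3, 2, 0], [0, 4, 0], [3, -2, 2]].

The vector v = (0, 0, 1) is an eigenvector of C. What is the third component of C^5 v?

32

First find the eigenvalue: Cv = (0, 0, 2) = 2·(0, 0, 1), so λ = 2.
Then C^5 v = λ^5·v = 2^5·(0, 0, 1) = 32·(0, 0, 1) = (0, 0, 32).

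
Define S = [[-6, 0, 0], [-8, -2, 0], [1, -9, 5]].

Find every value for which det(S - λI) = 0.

S is lower triangular, so its eigenvalues are the diagonal entries.
Diagonal: -6, -2, 5.

-6, -2, 5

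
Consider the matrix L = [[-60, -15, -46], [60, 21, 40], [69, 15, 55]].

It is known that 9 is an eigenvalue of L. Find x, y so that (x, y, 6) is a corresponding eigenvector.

We need (L - 9I)v = 0.
L - 9I = [[-69, -15, -46], [60, 12, 40], [69, 15, 46]].
Row 1: (-69)·x + (-15)·y + (-46)·6 = 0
Row 2: (60)·x + (12)·y + (40)·6 = 0
Row 3: (69)·x + (15)·y + (46)·6 = 0
Solving gives x = -4, y = 0.
Check: L·(-4, 0, 6) = (-36, 0, 54) = 9·(-4, 0, 6).

-4, 0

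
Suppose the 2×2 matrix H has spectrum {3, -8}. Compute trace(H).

trace(H) is the sum of the eigenvalues: (3) + (-8) = -5.

-5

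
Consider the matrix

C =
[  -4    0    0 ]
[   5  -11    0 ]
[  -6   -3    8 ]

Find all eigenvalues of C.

C is lower triangular, so its eigenvalues are the diagonal entries.
Diagonal: -4, -11, 8.

-11, -4, 8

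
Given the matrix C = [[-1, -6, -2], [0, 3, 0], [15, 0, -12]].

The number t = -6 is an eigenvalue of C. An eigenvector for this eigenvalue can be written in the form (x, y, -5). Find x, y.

-2, 0

We need (C + 6I)v = 0.
C + 6I = [[5, -6, -2], [0, 9, 0], [15, 0, -6]].
Row 1: (5)·x + (-6)·y + (-2)·-5 = 0
Row 2: (0)·x + (9)·y + (0)·-5 = 0
Row 3: (15)·x + (0)·y + (-6)·-5 = 0
Solving gives x = -2, y = 0.
Check: C·(-2, 0, -5) = (12, 0, 30) = -6·(-2, 0, -5).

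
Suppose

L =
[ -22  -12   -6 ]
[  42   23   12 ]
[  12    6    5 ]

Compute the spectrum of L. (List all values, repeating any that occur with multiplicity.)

The characteristic polynomial is p(s) = det(sI - L).
Expanding along the first row, p(s) = s^3 - 6s^2 + 3s + 10.
Since p(2) = 0, s = 2 is a root.
Dividing by (s - 2) leaves s^2 - 4s - 5.
The quadratic factors as (s + 1)·(s - 5).
Eigenvalues: -1, 2, 5.

-1, 2, 5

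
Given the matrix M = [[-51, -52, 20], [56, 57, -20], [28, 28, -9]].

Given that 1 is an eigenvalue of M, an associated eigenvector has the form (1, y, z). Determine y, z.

We need (M - 1I)v = 0.
M - 1I = [[-52, -52, 20], [56, 56, -20], [28, 28, -10]].
Row 1: (-52)·1 + (-52)·y + (20)·z = 0
Row 2: (56)·1 + (56)·y + (-20)·z = 0
Row 3: (28)·1 + (28)·y + (-10)·z = 0
Solving gives y = -1, z = 0.
Check: M·(1, -1, 0) = (1, -1, 0) = 1·(1, -1, 0).

-1, 0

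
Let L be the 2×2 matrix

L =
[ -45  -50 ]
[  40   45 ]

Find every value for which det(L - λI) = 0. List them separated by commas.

det(L - lambda·I) = (-45 - lambda)(45 - lambda) - (-50)·(40) = lambda^2 - 25.
This factors as (lambda + 5)·(lambda - 5) = 0.
Eigenvalues: -5, 5.

-5, 5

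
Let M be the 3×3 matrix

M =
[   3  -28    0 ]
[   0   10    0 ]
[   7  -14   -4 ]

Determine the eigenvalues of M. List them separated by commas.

The characteristic polynomial is p(lambda) = det(lambda·I - M).
Expanding along the first row, p(lambda) = lambda^3 - 9·lambda^2 - 22·lambda + 120.
Try lambda = 10: p(10) = 0, so 10 is a root.
Dividing by (lambda - 10) leaves lambda^2 + lambda - 12.
The quadratic factors as (lambda + 4)·(lambda - 3).
Eigenvalues: -4, 3, 10.

-4, 3, 10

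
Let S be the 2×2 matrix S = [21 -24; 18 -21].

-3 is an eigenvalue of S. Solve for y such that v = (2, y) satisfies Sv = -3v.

2

We need (S + 3I)v = 0.
S + 3I = [[24, -24], [18, -18]].
Row 1: (24)·2 + (-24)·y = 0
Row 2: (18)·2 + (-18)·y = 0
Solving gives y = 2.
Check: S·(2, 2) = (-6, -6) = -3·(2, 2).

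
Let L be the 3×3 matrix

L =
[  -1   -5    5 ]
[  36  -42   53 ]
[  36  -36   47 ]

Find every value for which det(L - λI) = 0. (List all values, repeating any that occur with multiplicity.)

Set up det(λI - L) = 0.
Expanding along the first row, p(λ) = λ^3 - 4λ^2 - 71λ - 66.
Since p(-6) = 0, λ = -6 is a root.
Factor out (λ + 6): p(λ) = (λ + 6)·(λ^2 - 10λ - 11).
The quadratic factors as (λ + 1)·(λ - 11).
Eigenvalues: -6, -1, 11.

-6, -1, 11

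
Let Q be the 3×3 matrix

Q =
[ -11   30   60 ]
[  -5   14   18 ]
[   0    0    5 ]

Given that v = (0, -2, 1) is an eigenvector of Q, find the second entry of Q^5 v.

First find the eigenvalue: Qv = (0, -10, 5) = 5·(0, -2, 1), so λ = 5.
Then Q^5 v = λ^5·v = 5^5·(0, -2, 1) = 3125·(0, -2, 1) = (0, -6250, 3125).

-6250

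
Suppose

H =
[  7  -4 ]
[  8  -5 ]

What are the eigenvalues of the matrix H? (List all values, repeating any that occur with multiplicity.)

det(H - μI) = (7 - μ)(-5 - μ) - (-4)·(8) = μ^2 - 2μ - 3.
This factors as (μ + 1)·(μ - 3) = 0.
Eigenvalues: -1, 3.

-1, 3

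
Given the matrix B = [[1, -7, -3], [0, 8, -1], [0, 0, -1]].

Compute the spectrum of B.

-1, 1, 8

B is upper triangular, so its eigenvalues are the diagonal entries.
Diagonal: 1, 8, -1.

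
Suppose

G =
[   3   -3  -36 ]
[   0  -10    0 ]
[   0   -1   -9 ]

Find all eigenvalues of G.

Set up det(sI - G) = 0.
Cofactor expansion gives p(s) = s^3 + 16s^2 + 33s - 270.
Since p(3) = 0, s = 3 is a root.
Dividing by (s - 3) leaves s^2 + 19s + 90.
The quadratic factors as (s + 10)·(s + 9).
Eigenvalues: -10, -9, 3.

-10, -9, 3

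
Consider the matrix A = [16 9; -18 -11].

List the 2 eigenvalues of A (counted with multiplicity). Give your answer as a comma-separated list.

det(A - λI) = (16 - λ)(-11 - λ) - (9)·(-18) = λ^2 - 5λ - 14.
This factors as (λ + 2)·(λ - 7) = 0.
Eigenvalues: -2, 7.

-2, 7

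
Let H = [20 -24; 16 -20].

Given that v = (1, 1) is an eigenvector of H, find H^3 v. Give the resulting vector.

First find the eigenvalue: Hv = (-4, -4) = -4·(1, 1), so λ = -4.
Then H^3 v = λ^3·v = (-4)^3·(1, 1) = -64·(1, 1) = (-64, -64).

(-64, -64)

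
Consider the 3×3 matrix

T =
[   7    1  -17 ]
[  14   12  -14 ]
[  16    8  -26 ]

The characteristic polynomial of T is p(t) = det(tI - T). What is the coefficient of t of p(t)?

-40

p(t) = t^3 + 7t^2 - 40t - 100.
The coefficient of t is -40.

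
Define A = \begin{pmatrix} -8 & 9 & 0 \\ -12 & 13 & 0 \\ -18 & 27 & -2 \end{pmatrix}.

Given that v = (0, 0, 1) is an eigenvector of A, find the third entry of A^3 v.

-8

First find the eigenvalue: Av = (0, 0, -2) = -2·(0, 0, 1), so λ = -2.
Then A^3 v = λ^3·v = (-2)^3·(0, 0, 1) = -8·(0, 0, 1) = (0, 0, -8).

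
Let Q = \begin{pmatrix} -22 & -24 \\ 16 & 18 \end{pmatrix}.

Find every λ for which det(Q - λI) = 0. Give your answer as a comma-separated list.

-6, 2

det(Q - λI) = (-22 - λ)(18 - λ) - (-24)·(16) = λ^2 + 4λ - 12.
This factors as (λ + 6)·(λ - 2) = 0.
Eigenvalues: -6, 2.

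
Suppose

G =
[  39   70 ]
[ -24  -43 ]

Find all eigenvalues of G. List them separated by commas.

det(G - tI) = (39 - t)(-43 - t) - (70)·(-24) = t^2 + 4t + 3.
This factors as (t + 3)·(t + 1) = 0.
Eigenvalues: -3, -1.

-3, -1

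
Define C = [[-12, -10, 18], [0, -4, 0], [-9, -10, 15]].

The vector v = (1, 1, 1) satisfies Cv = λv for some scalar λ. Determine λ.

-4

Compute Cv: C·(1, 1, 1) = (-4, -4, -4).
Since Cv = λv, compare component 1: -4 = λ·1, so λ = -4.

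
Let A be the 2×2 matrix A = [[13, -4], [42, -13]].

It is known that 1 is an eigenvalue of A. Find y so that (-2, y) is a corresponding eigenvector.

-6

We need (A - 1I)v = 0.
A - 1I = [[12, -4], [42, -14]].
Row 1: (12)·-2 + (-4)·y = 0
Row 2: (42)·-2 + (-14)·y = 0
Solving gives y = -6.
Check: A·(-2, -6) = (-2, -6) = 1·(-2, -6).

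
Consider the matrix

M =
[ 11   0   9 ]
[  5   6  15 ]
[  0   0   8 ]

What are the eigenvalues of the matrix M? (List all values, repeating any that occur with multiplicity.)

6, 8, 11

Set up det(lambda·I - M) = 0.
Cofactor expansion gives p(lambda) = lambda^3 - 25·lambda^2 + 202·lambda - 528.
Since p(6) = 0, lambda = 6 is a root.
Factor out (lambda - 6): p(lambda) = (lambda - 6)·(lambda^2 - 19·lambda + 88).
The quadratic factors as (lambda - 8)·(lambda - 11).
Eigenvalues: 6, 8, 11.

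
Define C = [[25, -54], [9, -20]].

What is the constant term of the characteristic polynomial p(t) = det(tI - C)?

p(0) = det(0·I − C) = det(−C) = (−1)^2·det(C).
det(C) = -14, so p(0) = -14.

-14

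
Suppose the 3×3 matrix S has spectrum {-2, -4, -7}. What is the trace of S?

-13

trace(S) is the sum of the eigenvalues: (-2) + (-4) + (-7) = -13.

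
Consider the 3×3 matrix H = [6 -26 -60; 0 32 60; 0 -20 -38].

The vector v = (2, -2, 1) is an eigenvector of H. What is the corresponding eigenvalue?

Compute Hv: H·(2, -2, 1) = (4, -4, 2).
Since Hv = λv, compare component 1: 4 = λ·2, so λ = 2.

2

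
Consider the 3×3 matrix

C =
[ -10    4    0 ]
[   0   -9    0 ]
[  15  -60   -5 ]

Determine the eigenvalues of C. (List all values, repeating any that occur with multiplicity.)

Compute the characteristic polynomial p(μ) = det(μI - C).
Expanding along the first row, p(μ) = μ^3 + 24μ^2 + 185μ + 450.
Since p(-5) = 0, μ = -5 is a root.
Factor out (μ + 5): p(μ) = (μ + 5)·(μ^2 + 19μ + 90).
The quadratic factors as (μ + 10)·(μ + 9).
Eigenvalues: -10, -9, -5.

-10, -9, -5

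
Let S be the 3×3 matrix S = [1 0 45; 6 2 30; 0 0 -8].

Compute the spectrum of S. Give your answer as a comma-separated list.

The characteristic polynomial is p(s) = det(sI - S).
Expanding along the first row, p(s) = s^3 + 5s^2 - 22s + 16.
Since p(1) = 0, s = 1 is a root.
Dividing by (s - 1) leaves s^2 + 6s - 16.
The quadratic factors as (s + 8)·(s - 2).
Eigenvalues: -8, 1, 2.

-8, 1, 2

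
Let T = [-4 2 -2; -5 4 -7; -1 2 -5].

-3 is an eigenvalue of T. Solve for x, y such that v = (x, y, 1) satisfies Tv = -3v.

0, 1

We need (T + 3I)v = 0.
T + 3I = [[-1, 2, -2], [-5, 7, -7], [-1, 2, -2]].
Row 1: (-1)·x + (2)·y + (-2)·1 = 0
Row 2: (-5)·x + (7)·y + (-7)·1 = 0
Row 3: (-1)·x + (2)·y + (-2)·1 = 0
Solving gives x = 0, y = 1.
Check: T·(0, 1, 1) = (0, -3, -3) = -3·(0, 1, 1).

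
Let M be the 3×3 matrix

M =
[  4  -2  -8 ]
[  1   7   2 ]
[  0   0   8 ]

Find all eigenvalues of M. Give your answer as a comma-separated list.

Compute the characteristic polynomial p(r) = det(rI - M).
Expanding along the first row, p(r) = r^3 - 19r^2 + 118r - 240.
Since p(5) = 0, r = 5 is a root.
Dividing by (r - 5) leaves r^2 - 14r + 48.
The quadratic factors as (r - 6)·(r - 8).
Eigenvalues: 5, 6, 8.

5, 6, 8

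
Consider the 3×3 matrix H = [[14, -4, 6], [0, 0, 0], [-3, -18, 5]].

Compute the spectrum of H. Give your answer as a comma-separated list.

0, 8, 11

Set up det(μI - H) = 0.
Cofactor expansion gives p(μ) = μ^3 - 19μ^2 + 88μ.
Rational-root test: μ = 0 gives p(0) = 0.
Dividing by μ leaves μ^2 - 19μ + 88.
The quadratic factors as (μ - 8)·(μ - 11).
Eigenvalues: 0, 8, 11.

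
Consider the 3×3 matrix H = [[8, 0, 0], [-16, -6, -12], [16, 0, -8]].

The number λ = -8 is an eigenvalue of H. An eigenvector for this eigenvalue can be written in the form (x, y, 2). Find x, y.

0, 12

We need (H + 8I)v = 0.
H + 8I = [[16, 0, 0], [-16, 2, -12], [16, 0, 0]].
Row 1: (16)·x + (0)·y + (0)·2 = 0
Row 2: (-16)·x + (2)·y + (-12)·2 = 0
Row 3: (16)·x + (0)·y + (0)·2 = 0
Solving gives x = 0, y = 12.
Check: H·(0, 12, 2) = (0, -96, -16) = -8·(0, 12, 2).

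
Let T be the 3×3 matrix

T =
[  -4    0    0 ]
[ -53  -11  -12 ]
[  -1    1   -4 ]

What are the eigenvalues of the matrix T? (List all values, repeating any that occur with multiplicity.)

-8, -7, -4

Compute the characteristic polynomial p(s) = det(sI - T).
Expanding the 3×3 determinant: p(s) = s^3 + 19s^2 + 116s + 224.
Try s = -7: p(-7) = 0, so -7 is a root.
Dividing by (s + 7) leaves s^2 + 12s + 32.
The quadratic factors as (s + 8)·(s + 4).
Eigenvalues: -8, -7, -4.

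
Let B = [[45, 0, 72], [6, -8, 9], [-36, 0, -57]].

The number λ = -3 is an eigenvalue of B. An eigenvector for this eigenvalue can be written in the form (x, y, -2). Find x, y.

3, 0

We need (B + 3I)v = 0.
B + 3I = [[48, 0, 72], [6, -5, 9], [-36, 0, -54]].
Row 1: (48)·x + (0)·y + (72)·-2 = 0
Row 2: (6)·x + (-5)·y + (9)·-2 = 0
Row 3: (-36)·x + (0)·y + (-54)·-2 = 0
Solving gives x = 3, y = 0.
Check: B·(3, 0, -2) = (-9, 0, 6) = -3·(3, 0, -2).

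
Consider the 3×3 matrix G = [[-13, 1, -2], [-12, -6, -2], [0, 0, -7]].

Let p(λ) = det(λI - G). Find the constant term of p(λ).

p(λ) = λ^3 + 26λ^2 + 223λ + 630.
The constant term is 630.

630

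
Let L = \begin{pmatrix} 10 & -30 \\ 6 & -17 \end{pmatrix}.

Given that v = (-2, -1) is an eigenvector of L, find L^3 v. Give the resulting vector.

First find the eigenvalue: Lv = (10, 5) = -5·(-2, -1), so λ = -5.
Then L^3 v = λ^3·v = (-5)^3·(-2, -1) = -125·(-2, -1) = (250, 125).

(250, 125)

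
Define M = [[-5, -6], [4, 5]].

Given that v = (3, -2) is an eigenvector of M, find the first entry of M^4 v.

First find the eigenvalue: Mv = (-3, 2) = -1·(3, -2), so λ = -1.
Then M^4 v = λ^4·v = (-1)^4·(3, -2) = 1·(3, -2) = (3, -2).

3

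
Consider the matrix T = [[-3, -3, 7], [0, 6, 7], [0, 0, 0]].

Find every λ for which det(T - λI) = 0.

T is upper triangular, so its eigenvalues are the diagonal entries.
Diagonal: -3, 6, 0.

-3, 0, 6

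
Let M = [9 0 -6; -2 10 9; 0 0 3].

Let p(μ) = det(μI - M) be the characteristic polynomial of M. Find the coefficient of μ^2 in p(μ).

The coefficient of μ^2 of det(μI - M) is −trace(M).
trace(M) = (9) + (10) + (3) = 22, so the coefficient is -22.

-22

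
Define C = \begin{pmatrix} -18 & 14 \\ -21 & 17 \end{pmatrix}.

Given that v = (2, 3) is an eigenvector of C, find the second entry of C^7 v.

6561

First find the eigenvalue: Cv = (6, 9) = 3·(2, 3), so λ = 3.
Then C^7 v = λ^7·v = 3^7·(2, 3) = 2187·(2, 3) = (4374, 6561).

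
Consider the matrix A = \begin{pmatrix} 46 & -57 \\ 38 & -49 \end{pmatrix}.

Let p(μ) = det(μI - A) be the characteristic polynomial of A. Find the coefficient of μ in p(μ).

The coefficient of μ of det(μI - A) is −trace(A).
trace(A) = (46) + (-49) = -3, so the coefficient is 3.

3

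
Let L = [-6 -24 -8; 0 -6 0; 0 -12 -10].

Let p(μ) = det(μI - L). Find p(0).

p(0) = det(0·I − L) = det(−L) = (−1)^3·det(L).
det(L) = -360, so p(0) = 360.

360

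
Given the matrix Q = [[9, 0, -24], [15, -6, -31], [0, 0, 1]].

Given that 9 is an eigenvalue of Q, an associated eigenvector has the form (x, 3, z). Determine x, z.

We need (Q - 9I)v = 0.
Q - 9I = [[0, 0, -24], [15, -15, -31], [0, 0, -8]].
Row 1: (0)·x + (0)·3 + (-24)·z = 0
Row 2: (15)·x + (-15)·3 + (-31)·z = 0
Row 3: (0)·x + (0)·3 + (-8)·z = 0
Solving gives x = 3, z = 0.
Check: Q·(3, 3, 0) = (27, 27, 0) = 9·(3, 3, 0).

3, 0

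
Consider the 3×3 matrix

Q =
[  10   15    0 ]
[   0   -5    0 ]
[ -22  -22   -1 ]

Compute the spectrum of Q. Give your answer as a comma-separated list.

-5, -1, 10

Set up det(λI - Q) = 0.
Expanding along the first row, p(λ) = λ^3 - 4λ^2 - 55λ - 50.
Since p(-1) = 0, λ = -1 is a root.
Dividing by (λ + 1) leaves λ^2 - 5λ - 50.
The quadratic factors as (λ + 5)·(λ - 10).
Eigenvalues: -5, -1, 10.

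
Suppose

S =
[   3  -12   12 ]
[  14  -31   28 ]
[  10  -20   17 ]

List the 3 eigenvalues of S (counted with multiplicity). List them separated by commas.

-5, -3, -3

The characteristic polynomial is p(s) = det(sI - S).
Expanding the 3×3 determinant: p(s) = s^3 + 11s^2 + 39s + 45.
Rational-root test: s = -3 gives p(-3) = 0.
Dividing by (s + 3) leaves s^2 + 8s + 15.
The quadratic factors as (s + 5)·(s + 3).
Eigenvalues: -5, -3, -3.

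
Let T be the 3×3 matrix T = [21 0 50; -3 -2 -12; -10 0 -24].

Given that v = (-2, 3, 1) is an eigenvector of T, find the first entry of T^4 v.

First find the eigenvalue: Tv = (8, -12, -4) = -4·(-2, 3, 1), so λ = -4.
Then T^4 v = λ^4·v = (-4)^4·(-2, 3, 1) = 256·(-2, 3, 1) = (-512, 768, 256).

-512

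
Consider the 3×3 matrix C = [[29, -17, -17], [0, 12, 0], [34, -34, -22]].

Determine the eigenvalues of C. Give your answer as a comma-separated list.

Compute the characteristic polynomial p(μ) = det(μI - C).
Cofactor expansion gives p(μ) = μ^3 - 19μ^2 + 24μ + 720.
Since p(-5) = 0, μ = -5 is a root.
Factor out (μ + 5): p(μ) = (μ + 5)·(μ^2 - 24μ + 144).
The quadratic factor is (μ - 12)^2.
Eigenvalues: -5, 12, 12.

-5, 12, 12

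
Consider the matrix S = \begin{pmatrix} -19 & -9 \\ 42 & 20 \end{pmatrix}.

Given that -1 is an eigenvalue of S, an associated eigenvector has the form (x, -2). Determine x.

We need (S + 1I)v = 0.
S + 1I = [[-18, -9], [42, 21]].
Row 1: (-18)·x + (-9)·-2 = 0
Row 2: (42)·x + (21)·-2 = 0
Solving gives x = 1.
Check: S·(1, -2) = (-1, 2) = -1·(1, -2).

1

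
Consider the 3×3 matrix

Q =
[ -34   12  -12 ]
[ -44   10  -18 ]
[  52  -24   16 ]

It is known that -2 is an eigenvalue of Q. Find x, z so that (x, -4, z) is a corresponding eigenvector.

-6, 12

We need (Q + 2I)v = 0.
Q + 2I = [[-32, 12, -12], [-44, 12, -18], [52, -24, 18]].
Row 1: (-32)·x + (12)·-4 + (-12)·z = 0
Row 2: (-44)·x + (12)·-4 + (-18)·z = 0
Row 3: (52)·x + (-24)·-4 + (18)·z = 0
Solving gives x = -6, z = 12.
Check: Q·(-6, -4, 12) = (12, 8, -24) = -2·(-6, -4, 12).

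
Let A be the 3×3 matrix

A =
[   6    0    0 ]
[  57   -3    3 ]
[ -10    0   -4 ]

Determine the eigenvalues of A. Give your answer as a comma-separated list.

The characteristic polynomial is p(λ) = det(λI - A).
Expanding along the first row, p(λ) = λ^3 + λ^2 - 30λ - 72.
Rational-root test: λ = -4 gives p(-4) = 0.
Factor out (λ + 4): p(λ) = (λ + 4)·(λ^2 - 3λ - 18).
The quadratic factors as (λ + 3)·(λ - 6).
Eigenvalues: -4, -3, 6.

-4, -3, 6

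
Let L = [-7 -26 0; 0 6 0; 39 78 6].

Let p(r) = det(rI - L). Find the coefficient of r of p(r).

-48

p(r) = r^3 - 5r^2 - 48r + 252.
The coefficient of r is -48.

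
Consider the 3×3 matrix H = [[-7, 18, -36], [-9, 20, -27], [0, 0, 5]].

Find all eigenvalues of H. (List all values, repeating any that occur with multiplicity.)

The characteristic polynomial is p(t) = det(tI - H).
Cofactor expansion gives p(t) = t^3 - 18t^2 + 87t - 110.
Rational-root test: t = 11 gives p(11) = 0.
Dividing by (t - 11) leaves t^2 - 7t + 10.
The quadratic factors as (t - 2)·(t - 5).
Eigenvalues: 2, 5, 11.

2, 5, 11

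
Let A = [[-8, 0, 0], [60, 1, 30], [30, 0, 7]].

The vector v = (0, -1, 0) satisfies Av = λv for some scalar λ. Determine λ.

Compute Av: A·(0, -1, 0) = (0, -1, 0).
Since Av = λv, compare component 2: -1 = λ·-1, so λ = 1.

1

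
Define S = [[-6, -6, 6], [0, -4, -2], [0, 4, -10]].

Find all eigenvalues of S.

The characteristic polynomial is p(s) = det(sI - S).
Cofactor expansion gives p(s) = s^3 + 20s^2 + 132s + 288.
Since p(-6) = 0, s = -6 is a root.
Dividing by (s + 6) leaves s^2 + 14s + 48.
The quadratic factors as (s + 8)·(s + 6).
Eigenvalues: -8, -6, -6.

-8, -6, -6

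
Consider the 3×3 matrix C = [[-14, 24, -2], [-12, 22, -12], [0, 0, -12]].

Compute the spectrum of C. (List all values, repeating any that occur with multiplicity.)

The characteristic polynomial is p(λ) = det(λI - C).
Cofactor expansion gives p(λ) = λ^3 + 4λ^2 - 116λ - 240.
Rational-root test: λ = -2 gives p(-2) = 0.
Dividing by (λ + 2) leaves λ^2 + 2λ - 120.
The quadratic factors as (λ + 12)·(λ - 10).
Eigenvalues: -12, -2, 10.

-12, -2, 10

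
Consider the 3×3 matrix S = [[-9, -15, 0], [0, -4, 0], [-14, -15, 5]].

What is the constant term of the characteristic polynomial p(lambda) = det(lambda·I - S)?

-180

p(0) = det(0·I − S) = det(−S) = (−1)^3·det(S).
det(S) = 180, so p(0) = -180.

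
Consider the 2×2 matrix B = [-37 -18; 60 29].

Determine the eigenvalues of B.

det(B - sI) = (-37 - s)(29 - s) - (-18)·(60) = s^2 + 8s + 7.
This factors as (s + 7)·(s + 1) = 0.
Eigenvalues: -7, -1.

-7, -1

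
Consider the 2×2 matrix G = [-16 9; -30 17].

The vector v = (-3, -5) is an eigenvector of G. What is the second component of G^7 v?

5

First find the eigenvalue: Gv = (3, 5) = -1·(-3, -5), so λ = -1.
Then G^7 v = λ^7·v = (-1)^7·(-3, -5) = -1·(-3, -5) = (3, 5).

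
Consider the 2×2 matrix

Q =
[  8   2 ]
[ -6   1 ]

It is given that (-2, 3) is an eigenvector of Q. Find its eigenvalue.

5

Compute Qv: Q·(-2, 3) = (-10, 15).
Since Qv = λv, compare component 1: -10 = λ·-2, so λ = 5.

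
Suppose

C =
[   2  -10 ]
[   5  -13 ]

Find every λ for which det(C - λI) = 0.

det(C - sI) = (2 - s)(-13 - s) - (-10)·(5) = s^2 + 11s + 24.
This factors as (s + 8)·(s + 3) = 0.
Eigenvalues: -8, -3.

-8, -3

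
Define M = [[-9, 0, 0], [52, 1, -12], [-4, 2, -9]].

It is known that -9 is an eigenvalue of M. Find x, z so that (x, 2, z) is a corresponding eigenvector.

We need (M + 9I)v = 0.
M + 9I = [[0, 0, 0], [52, 10, -12], [-4, 2, 0]].
Row 1: (0)·x + (0)·2 + (0)·z = 0
Row 2: (52)·x + (10)·2 + (-12)·z = 0
Row 3: (-4)·x + (2)·2 + (0)·z = 0
Solving gives x = 1, z = 6.
Check: M·(1, 2, 6) = (-9, -18, -54) = -9·(1, 2, 6).

1, 6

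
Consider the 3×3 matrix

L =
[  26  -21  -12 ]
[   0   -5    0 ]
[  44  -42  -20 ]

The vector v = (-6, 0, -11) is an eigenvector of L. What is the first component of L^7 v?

-98304

First find the eigenvalue: Lv = (-24, 0, -44) = 4·(-6, 0, -11), so λ = 4.
Then L^7 v = λ^7·v = 4^7·(-6, 0, -11) = 16384·(-6, 0, -11) = (-98304, 0, -180224).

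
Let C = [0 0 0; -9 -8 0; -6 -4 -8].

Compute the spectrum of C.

C is lower triangular, so its eigenvalues are the diagonal entries.
Diagonal: 0, -8, -8.

-8, -8, 0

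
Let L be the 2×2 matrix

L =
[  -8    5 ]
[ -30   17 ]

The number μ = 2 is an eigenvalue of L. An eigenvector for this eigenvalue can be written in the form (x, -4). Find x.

-2

We need (L - 2I)v = 0.
L - 2I = [[-10, 5], [-30, 15]].
Row 1: (-10)·x + (5)·-4 = 0
Row 2: (-30)·x + (15)·-4 = 0
Solving gives x = -2.
Check: L·(-2, -4) = (-4, -8) = 2·(-2, -4).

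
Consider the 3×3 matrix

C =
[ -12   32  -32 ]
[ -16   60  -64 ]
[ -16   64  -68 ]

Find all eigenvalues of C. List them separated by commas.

Set up det(rI - C) = 0.
Expanding the 3×3 determinant: p(r) = r^3 + 20r^2 + 112r + 192.
Rational-root test: r = -12 gives p(-12) = 0.
Factor out (r + 12): p(r) = (r + 12)·(r^2 + 8r + 16).
The quadratic factor is (r + 4)^2.
Eigenvalues: -12, -4, -4.

-12, -4, -4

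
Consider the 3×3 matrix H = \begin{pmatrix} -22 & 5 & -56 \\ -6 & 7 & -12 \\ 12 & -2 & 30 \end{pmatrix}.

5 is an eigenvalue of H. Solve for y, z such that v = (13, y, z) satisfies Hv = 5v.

We need (H - 5I)v = 0.
H - 5I = [[-27, 5, -56], [-6, 2, -12], [12, -2, 25]].
Row 1: (-27)·13 + (5)·y + (-56)·z = 0
Row 2: (-6)·13 + (2)·y + (-12)·z = 0
Row 3: (12)·13 + (-2)·y + (25)·z = 0
Solving gives y = 3, z = -6.
Check: H·(13, 3, -6) = (65, 15, -30) = 5·(13, 3, -6).

3, -6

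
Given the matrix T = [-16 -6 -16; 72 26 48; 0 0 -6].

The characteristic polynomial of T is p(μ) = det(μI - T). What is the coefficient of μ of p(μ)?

-44

p(μ) = μ^3 - 4μ^2 - 44μ + 96.
The coefficient of μ is -44.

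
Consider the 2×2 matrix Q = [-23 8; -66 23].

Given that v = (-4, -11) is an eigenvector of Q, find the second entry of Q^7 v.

First find the eigenvalue: Qv = (4, 11) = -1·(-4, -11), so λ = -1.
Then Q^7 v = λ^7·v = (-1)^7·(-4, -11) = -1·(-4, -11) = (4, 11).

11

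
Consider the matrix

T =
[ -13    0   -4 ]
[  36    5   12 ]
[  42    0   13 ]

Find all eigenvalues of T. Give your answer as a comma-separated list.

Set up det(tI - T) = 0.
Expanding the 3×3 determinant: p(t) = t^3 - 5t^2 - t + 5.
Since p(-1) = 0, t = -1 is a root.
Factor out (t + 1): p(t) = (t + 1)·(t^2 - 6t + 5).
The quadratic factors as (t - 1)·(t - 5).
Eigenvalues: -1, 1, 5.

-1, 1, 5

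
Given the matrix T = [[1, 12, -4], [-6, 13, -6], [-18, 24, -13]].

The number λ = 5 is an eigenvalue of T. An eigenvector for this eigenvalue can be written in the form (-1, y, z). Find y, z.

We need (T - 5I)v = 0.
T - 5I = [[-4, 12, -4], [-6, 8, -6], [-18, 24, -18]].
Row 1: (-4)·-1 + (12)·y + (-4)·z = 0
Row 2: (-6)·-1 + (8)·y + (-6)·z = 0
Row 3: (-18)·-1 + (24)·y + (-18)·z = 0
Solving gives y = 0, z = 1.
Check: T·(-1, 0, 1) = (-5, 0, 5) = 5·(-1, 0, 1).

0, 1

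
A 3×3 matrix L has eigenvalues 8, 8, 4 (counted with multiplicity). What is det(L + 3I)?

847

If L has eigenvalues 8, 8, 4, then L + 3I has eigenvalues 11, 11, 7.
det(L + 3I) = (11) · (11) · (7) = 847.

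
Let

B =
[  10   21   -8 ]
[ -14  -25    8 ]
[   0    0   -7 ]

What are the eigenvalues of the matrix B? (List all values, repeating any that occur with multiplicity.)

-11, -7, -4

The characteristic polynomial is p(μ) = det(μI - B).
Expanding the 3×3 determinant: p(μ) = μ^3 + 22μ^2 + 149μ + 308.
Try μ = -7: p(-7) = 0, so -7 is a root.
Dividing by (μ + 7) leaves μ^2 + 15μ + 44.
The quadratic factors as (μ + 11)·(μ + 4).
Eigenvalues: -11, -7, -4.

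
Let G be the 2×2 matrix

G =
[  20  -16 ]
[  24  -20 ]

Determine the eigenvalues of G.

-4, 4

det(G - λI) = (20 - λ)(-20 - λ) - (-16)·(24) = λ^2 - 16.
This factors as (λ + 4)·(λ - 4) = 0.
Eigenvalues: -4, 4.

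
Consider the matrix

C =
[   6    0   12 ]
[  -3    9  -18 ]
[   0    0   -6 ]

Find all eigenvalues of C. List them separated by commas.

The characteristic polynomial is p(t) = det(tI - C).
Expanding the 3×3 determinant: p(t) = t^3 - 9t^2 - 36t + 324.
Since p(9) = 0, t = 9 is a root.
Dividing by (t - 9) leaves t^2 - 36.
The quadratic factors as (t + 6)·(t - 6).
Eigenvalues: -6, 6, 9.

-6, 6, 9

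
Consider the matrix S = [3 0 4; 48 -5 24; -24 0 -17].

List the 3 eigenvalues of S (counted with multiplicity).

-9, -5, -5

Set up det(sI - S) = 0.
Expanding along the first row, p(s) = s^3 + 19s^2 + 115s + 225.
Since p(-5) = 0, s = -5 is a root.
Factor out (s + 5): p(s) = (s + 5)·(s^2 + 14s + 45).
The quadratic factors as (s + 9)·(s + 5).
Eigenvalues: -9, -5, -5.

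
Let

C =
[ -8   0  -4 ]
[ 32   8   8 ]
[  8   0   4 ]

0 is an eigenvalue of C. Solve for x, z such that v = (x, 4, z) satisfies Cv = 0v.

-2, 4

We need (C)v = 0.
C = [[-8, 0, -4], [32, 8, 8], [8, 0, 4]].
Row 1: (-8)·x + (0)·4 + (-4)·z = 0
Row 2: (32)·x + (8)·4 + (8)·z = 0
Row 3: (8)·x + (0)·4 + (4)·z = 0
Solving gives x = -2, z = 4.
Check: C·(-2, 4, 4) = (0, 0, 0) = 0·(-2, 4, 4).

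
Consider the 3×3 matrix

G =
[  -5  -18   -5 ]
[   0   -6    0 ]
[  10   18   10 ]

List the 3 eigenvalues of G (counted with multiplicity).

-6, 0, 5

The characteristic polynomial is p(λ) = det(λI - G).
Expanding along the first row, p(λ) = λ^3 + λ^2 - 30λ.
Since p(0) = 0, λ = 0 is a root.
Factor out λ: p(λ) = λ·(λ^2 + λ - 30).
The quadratic factors as (λ + 6)·(λ - 5).
Eigenvalues: -6, 0, 5.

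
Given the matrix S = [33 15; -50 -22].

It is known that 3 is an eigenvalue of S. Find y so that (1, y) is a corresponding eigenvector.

-2

We need (S - 3I)v = 0.
S - 3I = [[30, 15], [-50, -25]].
Row 1: (30)·1 + (15)·y = 0
Row 2: (-50)·1 + (-25)·y = 0
Solving gives y = -2.
Check: S·(1, -2) = (3, -6) = 3·(1, -2).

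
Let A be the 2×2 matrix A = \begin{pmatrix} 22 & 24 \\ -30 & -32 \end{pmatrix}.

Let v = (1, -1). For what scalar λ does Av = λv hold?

Compute Av: A·(1, -1) = (-2, 2).
Since Av = λv, compare component 1: -2 = λ·1, so λ = -2.

-2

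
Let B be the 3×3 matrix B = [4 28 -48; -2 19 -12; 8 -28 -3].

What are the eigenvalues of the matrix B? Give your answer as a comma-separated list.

Compute the characteristic polynomial p(μ) = det(μI - B).
Cofactor expansion gives p(μ) = μ^3 - 20μ^2 + 111μ - 180.
Since p(3) = 0, μ = 3 is a root.
Dividing by (μ - 3) leaves μ^2 - 17μ + 60.
The quadratic factors as (μ - 5)·(μ - 12).
Eigenvalues: 3, 5, 12.

3, 5, 12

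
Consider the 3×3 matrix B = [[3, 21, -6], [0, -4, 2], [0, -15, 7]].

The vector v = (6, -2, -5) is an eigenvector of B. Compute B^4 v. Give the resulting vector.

(6, -2, -5)

First find the eigenvalue: Bv = (6, -2, -5) = 1·(6, -2, -5), so λ = 1.
Then B^4 v = λ^4·v = 1^4·(6, -2, -5) = 1·(6, -2, -5) = (6, -2, -5).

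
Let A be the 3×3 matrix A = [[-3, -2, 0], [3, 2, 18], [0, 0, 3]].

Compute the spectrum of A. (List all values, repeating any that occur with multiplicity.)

-1, 0, 3

The characteristic polynomial is p(lambda) = det(lambda·I - A).
Expanding the 3×3 determinant: p(lambda) = lambda^3 - 2·lambda^2 - 3·lambda.
Rational-root test: lambda = 0 gives p(0) = 0.
Factor out lambda: p(lambda) = lambda·(lambda^2 - 2·lambda - 3).
The quadratic factors as (lambda + 1)·(lambda - 3).
Eigenvalues: -1, 0, 3.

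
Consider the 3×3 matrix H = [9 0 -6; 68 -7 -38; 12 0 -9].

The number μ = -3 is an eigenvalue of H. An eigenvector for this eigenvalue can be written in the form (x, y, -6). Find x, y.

We need (H + 3I)v = 0.
H + 3I = [[12, 0, -6], [68, -4, -38], [12, 0, -6]].
Row 1: (12)·x + (0)·y + (-6)·-6 = 0
Row 2: (68)·x + (-4)·y + (-38)·-6 = 0
Row 3: (12)·x + (0)·y + (-6)·-6 = 0
Solving gives x = -3, y = 6.
Check: H·(-3, 6, -6) = (9, -18, 18) = -3·(-3, 6, -6).

-3, 6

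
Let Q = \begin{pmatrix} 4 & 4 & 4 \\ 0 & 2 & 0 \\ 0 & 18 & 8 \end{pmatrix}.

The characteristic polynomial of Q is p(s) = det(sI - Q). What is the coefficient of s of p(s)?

56

p(s) = s^3 - 14s^2 + 56s - 64.
The coefficient of s is 56.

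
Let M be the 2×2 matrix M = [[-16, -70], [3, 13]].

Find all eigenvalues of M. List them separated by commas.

det(M - λI) = (-16 - λ)(13 - λ) - (-70)·(3) = λ^2 + 3λ + 2.
This factors as (λ + 2)·(λ + 1) = 0.
Eigenvalues: -2, -1.

-2, -1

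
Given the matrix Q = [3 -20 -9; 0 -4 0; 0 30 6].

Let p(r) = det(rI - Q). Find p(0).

p(0) = det(0·I − Q) = det(−Q) = (−1)^3·det(Q).
det(Q) = -72, so p(0) = 72.

72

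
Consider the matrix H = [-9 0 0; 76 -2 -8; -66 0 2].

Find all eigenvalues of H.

Set up det(tI - H) = 0.
Expanding along the first row, p(t) = t^3 + 9t^2 - 4t - 36.
Rational-root test: t = -9 gives p(-9) = 0.
Factor out (t + 9): p(t) = (t + 9)·(t^2 - 4).
The quadratic factors as (t + 2)·(t - 2).
Eigenvalues: -9, -2, 2.

-9, -2, 2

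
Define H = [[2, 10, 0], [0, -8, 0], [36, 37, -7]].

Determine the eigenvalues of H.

The characteristic polynomial is p(s) = det(sI - H).
Expanding along the first row, p(s) = s^3 + 13s^2 + 26s - 112.
Try s = 2: p(2) = 0, so 2 is a root.
Factor out (s - 2): p(s) = (s - 2)·(s^2 + 15s + 56).
The quadratic factors as (s + 8)·(s + 7).
Eigenvalues: -8, -7, 2.

-8, -7, 2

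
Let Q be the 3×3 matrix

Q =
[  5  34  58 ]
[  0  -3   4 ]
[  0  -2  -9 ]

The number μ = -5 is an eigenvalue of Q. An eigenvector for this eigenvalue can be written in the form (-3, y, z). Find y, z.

6, -3

We need (Q + 5I)v = 0.
Q + 5I = [[10, 34, 58], [0, 2, 4], [0, -2, -4]].
Row 1: (10)·-3 + (34)·y + (58)·z = 0
Row 2: (0)·-3 + (2)·y + (4)·z = 0
Row 3: (0)·-3 + (-2)·y + (-4)·z = 0
Solving gives y = 6, z = -3.
Check: Q·(-3, 6, -3) = (15, -30, 15) = -5·(-3, 6, -3).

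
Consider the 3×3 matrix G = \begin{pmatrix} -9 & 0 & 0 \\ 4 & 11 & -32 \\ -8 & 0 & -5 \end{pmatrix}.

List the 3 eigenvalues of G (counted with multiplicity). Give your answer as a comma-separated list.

-9, -5, 11

The characteristic polynomial is p(r) = det(rI - G).
Cofactor expansion gives p(r) = r^3 + 3r^2 - 109r - 495.
Rational-root test: r = -5 gives p(-5) = 0.
Factor out (r + 5): p(r) = (r + 5)·(r^2 - 2r - 99).
The quadratic factors as (r + 9)·(r - 11).
Eigenvalues: -9, -5, 11.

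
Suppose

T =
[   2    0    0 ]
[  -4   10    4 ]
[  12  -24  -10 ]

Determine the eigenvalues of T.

-2, 2, 2

The characteristic polynomial is p(s) = det(sI - T).
Cofactor expansion gives p(s) = s^3 - 2s^2 - 4s + 8.
Since p(-2) = 0, s = -2 is a root.
Factor out (s + 2): p(s) = (s + 2)·(s^2 - 4s + 4).
The quadratic factor is (s - 2)^2.
Eigenvalues: -2, 2, 2.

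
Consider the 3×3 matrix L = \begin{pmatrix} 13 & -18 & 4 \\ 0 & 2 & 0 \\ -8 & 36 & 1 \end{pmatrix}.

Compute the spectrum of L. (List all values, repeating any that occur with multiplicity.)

Compute the characteristic polynomial p(t) = det(tI - L).
Expanding along the first row, p(t) = t^3 - 16t^2 + 73t - 90.
Try t = 2: p(2) = 0, so 2 is a root.
Dividing by (t - 2) leaves t^2 - 14t + 45.
The quadratic factors as (t - 5)·(t - 9).
Eigenvalues: 2, 5, 9.

2, 5, 9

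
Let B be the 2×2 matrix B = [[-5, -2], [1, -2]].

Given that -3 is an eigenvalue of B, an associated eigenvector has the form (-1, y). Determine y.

We need (B + 3I)v = 0.
B + 3I = [[-2, -2], [1, 1]].
Row 1: (-2)·-1 + (-2)·y = 0
Row 2: (1)·-1 + (1)·y = 0
Solving gives y = 1.
Check: B·(-1, 1) = (3, -3) = -3·(-1, 1).

1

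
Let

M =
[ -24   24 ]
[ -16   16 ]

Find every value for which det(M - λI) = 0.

det(M - μI) = (-24 - μ)(16 - μ) - (24)·(-16) = μ^2 + 8μ.
This factors as (μ + 8)·μ = 0.
Eigenvalues: -8, 0.

-8, 0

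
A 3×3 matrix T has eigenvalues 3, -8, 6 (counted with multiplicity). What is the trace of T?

1

trace(T) is the sum of the eigenvalues: (3) + (-8) + (6) = 1.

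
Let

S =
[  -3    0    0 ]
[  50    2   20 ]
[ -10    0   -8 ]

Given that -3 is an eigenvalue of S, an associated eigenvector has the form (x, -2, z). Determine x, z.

We need (S + 3I)v = 0.
S + 3I = [[0, 0, 0], [50, 5, 20], [-10, 0, -5]].
Row 1: (0)·x + (0)·-2 + (0)·z = 0
Row 2: (50)·x + (5)·-2 + (20)·z = 0
Row 3: (-10)·x + (0)·-2 + (-5)·z = 0
Solving gives x = 1, z = -2.
Check: S·(1, -2, -2) = (-3, 6, 6) = -3·(1, -2, -2).

1, -2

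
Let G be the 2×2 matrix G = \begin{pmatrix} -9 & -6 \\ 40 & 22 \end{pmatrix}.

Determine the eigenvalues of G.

det(G - μI) = (-9 - μ)(22 - μ) - (-6)·(40) = μ^2 - 13μ + 42.
This factors as (μ - 6)·(μ - 7) = 0.
Eigenvalues: 6, 7.

6, 7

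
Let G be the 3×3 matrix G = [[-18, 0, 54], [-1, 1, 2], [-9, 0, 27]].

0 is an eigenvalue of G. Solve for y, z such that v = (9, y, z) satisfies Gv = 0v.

3, 3

We need (G)v = 0.
G = [[-18, 0, 54], [-1, 1, 2], [-9, 0, 27]].
Row 1: (-18)·9 + (0)·y + (54)·z = 0
Row 2: (-1)·9 + (1)·y + (2)·z = 0
Row 3: (-9)·9 + (0)·y + (27)·z = 0
Solving gives y = 3, z = 3.
Check: G·(9, 3, 3) = (0, 0, 0) = 0·(9, 3, 3).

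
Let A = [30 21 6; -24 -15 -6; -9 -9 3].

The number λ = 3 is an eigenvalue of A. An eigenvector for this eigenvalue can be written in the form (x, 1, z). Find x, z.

We need (A - 3I)v = 0.
A - 3I = [[27, 21, 6], [-24, -18, -6], [-9, -9, 0]].
Row 1: (27)·x + (21)·1 + (6)·z = 0
Row 2: (-24)·x + (-18)·1 + (-6)·z = 0
Row 3: (-9)·x + (-9)·1 + (0)·z = 0
Solving gives x = -1, z = 1.
Check: A·(-1, 1, 1) = (-3, 3, 3) = 3·(-1, 1, 1).

-1, 1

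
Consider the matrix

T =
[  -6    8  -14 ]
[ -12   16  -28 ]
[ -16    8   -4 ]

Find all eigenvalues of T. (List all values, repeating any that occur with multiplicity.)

Set up det(sI - T) = 0.
Cofactor expansion gives p(s) = s^3 - 6s^2 - 40s.
Rational-root test: s = 0 gives p(0) = 0.
Factor out s: p(s) = s·(s^2 - 6s - 40).
The quadratic factors as (s + 4)·(s - 10).
Eigenvalues: -4, 0, 10.

-4, 0, 10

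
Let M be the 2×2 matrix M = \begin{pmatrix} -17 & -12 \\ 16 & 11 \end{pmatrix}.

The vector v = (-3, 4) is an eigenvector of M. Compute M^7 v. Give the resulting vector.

(3, -4)

First find the eigenvalue: Mv = (3, -4) = -1·(-3, 4), so λ = -1.
Then M^7 v = λ^7·v = (-1)^7·(-3, 4) = -1·(-3, 4) = (3, -4).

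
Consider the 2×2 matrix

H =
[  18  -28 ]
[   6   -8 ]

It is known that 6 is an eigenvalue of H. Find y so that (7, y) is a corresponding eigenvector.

3

We need (H - 6I)v = 0.
H - 6I = [[12, -28], [6, -14]].
Row 1: (12)·7 + (-28)·y = 0
Row 2: (6)·7 + (-14)·y = 0
Solving gives y = 3.
Check: H·(7, 3) = (42, 18) = 6·(7, 3).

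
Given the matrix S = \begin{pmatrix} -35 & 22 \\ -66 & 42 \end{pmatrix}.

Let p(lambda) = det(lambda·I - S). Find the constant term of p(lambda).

-18

p(lambda) = lambda^2 - 7·lambda - 18.
The constant term is -18.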